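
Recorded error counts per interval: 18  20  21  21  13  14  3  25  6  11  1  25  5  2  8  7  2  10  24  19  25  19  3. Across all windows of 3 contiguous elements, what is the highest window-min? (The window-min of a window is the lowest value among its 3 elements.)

20

Each size-3 window and its min:
[18, 20, 21] → min 18
[20, 21, 21] → min 20
[21, 21, 13] → min 13
[21, 13, 14] → min 13
[13, 14, 3] → min 3
[14, 3, 25] → min 3
[3, 25, 6] → min 3
[25, 6, 11] → min 6
[6, 11, 1] → min 1
[11, 1, 25] → min 1
[1, 25, 5] → min 1
[25, 5, 2] → min 2
[5, 2, 8] → min 2
[2, 8, 7] → min 2
[8, 7, 2] → min 2
[7, 2, 10] → min 2
[2, 10, 24] → min 2
[10, 24, 19] → min 10
[24, 19, 25] → min 19
[19, 25, 19] → min 19
[25, 19, 3] → min 3
Highest of these is 20.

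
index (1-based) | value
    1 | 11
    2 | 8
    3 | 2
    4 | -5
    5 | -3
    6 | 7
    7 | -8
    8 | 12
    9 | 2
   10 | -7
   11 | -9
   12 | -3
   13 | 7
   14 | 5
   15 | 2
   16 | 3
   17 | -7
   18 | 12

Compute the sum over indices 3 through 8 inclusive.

Elements at indices 3..8: 2, -5, -3, 7, -8, 12
sum(2, -5, -3, 7, -8, 12) = 5

5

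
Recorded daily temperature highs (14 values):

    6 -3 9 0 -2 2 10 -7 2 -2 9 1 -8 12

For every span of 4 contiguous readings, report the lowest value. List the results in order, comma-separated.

-3, -3, -2, -2, -7, -7, -7, -7, -2, -8, -8

Sliding a size-4 window across the 14 values:
6 -3 9 0 → min -3
-3 9 0 -2 → min -3
9 0 -2 2 → min -2
0 -2 2 10 → min -2
-2 2 10 -7 → min -7
2 10 -7 2 → min -7
10 -7 2 -2 → min -7
-7 2 -2 9 → min -7
2 -2 9 1 → min -2
-2 9 1 -8 → min -8
9 1 -8 12 → min -8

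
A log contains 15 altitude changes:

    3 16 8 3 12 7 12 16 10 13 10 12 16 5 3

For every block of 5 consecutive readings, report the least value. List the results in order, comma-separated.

3, 3, 3, 3, 7, 7, 10, 10, 10, 5, 3

(3, 16, 8, 3, 12) → min 3
(16, 8, 3, 12, 7) → min 3
(8, 3, 12, 7, 12) → min 3
(3, 12, 7, 12, 16) → min 3
(12, 7, 12, 16, 10) → min 7
(7, 12, 16, 10, 13) → min 7
(12, 16, 10, 13, 10) → min 10
(16, 10, 13, 10, 12) → min 10
(10, 13, 10, 12, 16) → min 10
(13, 10, 12, 16, 5) → min 5
(10, 12, 16, 5, 3) → min 3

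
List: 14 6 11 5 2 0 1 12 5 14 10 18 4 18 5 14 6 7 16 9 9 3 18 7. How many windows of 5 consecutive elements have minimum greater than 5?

(14, 6, 11, 5, 2) → min 2
(6, 11, 5, 2, 0) → min 0
(11, 5, 2, 0, 1) → min 0
(5, 2, 0, 1, 12) → min 0
(2, 0, 1, 12, 5) → min 0
(0, 1, 12, 5, 14) → min 0
(1, 12, 5, 14, 10) → min 1
(12, 5, 14, 10, 18) → min 5
(5, 14, 10, 18, 4) → min 4
(14, 10, 18, 4, 18) → min 4
(10, 18, 4, 18, 5) → min 4
(18, 4, 18, 5, 14) → min 4
(4, 18, 5, 14, 6) → min 4
(18, 5, 14, 6, 7) → min 5
(5, 14, 6, 7, 16) → min 5
(14, 6, 7, 16, 9) → min 6  > 5 ✓
(6, 7, 16, 9, 9) → min 6  > 5 ✓
(7, 16, 9, 9, 3) → min 3
(16, 9, 9, 3, 18) → min 3
(9, 9, 3, 18, 7) → min 3
2 windows satisfy the condition.

2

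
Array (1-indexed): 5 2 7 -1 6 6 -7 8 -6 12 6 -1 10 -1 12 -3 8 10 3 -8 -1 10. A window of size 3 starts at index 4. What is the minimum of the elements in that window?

Elements at indices 4..6: -1, 6, 6
min(-1, 6, 6) = -1

-1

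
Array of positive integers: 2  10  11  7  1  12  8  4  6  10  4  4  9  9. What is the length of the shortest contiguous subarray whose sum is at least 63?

9

add 2: running sum 2 < 63
add 10: running sum 12 < 63
add 11: running sum 23 < 63
add 7: running sum 30 < 63
add 1: running sum 31 < 63
add 12: running sum 43 < 63
add 8: running sum 51 < 63
add 4: running sum 55 < 63
add 6: running sum 61 < 63
end 9: [10, 11, 7, 1, 12, 8, 4, 6, 10] sum 69, len 9
end 10: [11, 7, 1, 12, 8, 4, 6, 10, 4] sum 63, len 9
end 11: [11, 7, 1, 12, 8, 4, 6, 10, 4, 4] sum 67, len 10
end 12: [7, 1, 12, 8, 4, 6, 10, 4, 4, 9] sum 65, len 10
end 13: [12, 8, 4, 6, 10, 4, 4, 9, 9] sum 66, len 9
Shortest qualifying length: 9.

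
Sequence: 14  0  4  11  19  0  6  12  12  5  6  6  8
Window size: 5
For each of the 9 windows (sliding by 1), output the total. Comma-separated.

(14, 0, 4, 11, 19) → sum 48
(0, 4, 11, 19, 0) → sum 34
(4, 11, 19, 0, 6) → sum 40
(11, 19, 0, 6, 12) → sum 48
(19, 0, 6, 12, 12) → sum 49
(0, 6, 12, 12, 5) → sum 35
(6, 12, 12, 5, 6) → sum 41
(12, 12, 5, 6, 6) → sum 41
(12, 5, 6, 6, 8) → sum 37

48, 34, 40, 48, 49, 35, 41, 41, 37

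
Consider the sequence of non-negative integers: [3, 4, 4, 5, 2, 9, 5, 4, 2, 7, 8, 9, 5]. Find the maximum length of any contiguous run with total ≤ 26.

[3] sum 3 len 1
[3, 4] sum 7 len 2
[3, 4, 4] sum 11 len 3
[3, 4, 4, 5] sum 16 len 4
[3, 4, 4, 5, 2] sum 18 len 5
[4, 4, 5, 2, 9] sum 24 len 5
[4, 5, 2, 9, 5] sum 25 len 5
[5, 2, 9, 5, 4] sum 25 len 5
[2, 9, 5, 4, 2] sum 22 len 5
[5, 4, 2, 7] sum 18 len 4
[5, 4, 2, 7, 8] sum 26 len 5
[2, 7, 8, 9] sum 26 len 4
[8, 9, 5] sum 22 len 3
Longest length seen: 5.

5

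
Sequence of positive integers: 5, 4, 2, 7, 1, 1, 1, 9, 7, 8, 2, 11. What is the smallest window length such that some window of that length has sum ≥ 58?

add 5: running sum 5 < 58
add 4: running sum 9 < 58
add 2: running sum 11 < 58
add 7: running sum 18 < 58
add 1: running sum 19 < 58
add 1: running sum 20 < 58
add 1: running sum 21 < 58
add 9: running sum 30 < 58
add 7: running sum 37 < 58
add 8: running sum 45 < 58
add 2: running sum 47 < 58
end 11: [5, 4, 2, 7, 1, 1, 1, 9, 7, 8, 2, 11] sum 58, len 12
Shortest qualifying length: 12.

12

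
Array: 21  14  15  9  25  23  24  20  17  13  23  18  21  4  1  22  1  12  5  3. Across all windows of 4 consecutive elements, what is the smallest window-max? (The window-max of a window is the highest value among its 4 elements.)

[21, 14, 15, 9] → max 21
[14, 15, 9, 25] → max 25
[15, 9, 25, 23] → max 25
[9, 25, 23, 24] → max 25
[25, 23, 24, 20] → max 25
[23, 24, 20, 17] → max 24
[24, 20, 17, 13] → max 24
[20, 17, 13, 23] → max 23
[17, 13, 23, 18] → max 23
[13, 23, 18, 21] → max 23
[23, 18, 21, 4] → max 23
[18, 21, 4, 1] → max 21
[21, 4, 1, 22] → max 22
[4, 1, 22, 1] → max 22
[1, 22, 1, 12] → max 22
[22, 1, 12, 5] → max 22
[1, 12, 5, 3] → max 12
Smallest of these is 12.

12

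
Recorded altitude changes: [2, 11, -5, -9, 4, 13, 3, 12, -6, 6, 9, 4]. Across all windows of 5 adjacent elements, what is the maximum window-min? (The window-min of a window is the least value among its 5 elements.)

-6

Window mins for each of the 8 positions:
(2, 11, -5, -9, 4) → min -9
(11, -5, -9, 4, 13) → min -9
(-5, -9, 4, 13, 3) → min -9
(-9, 4, 13, 3, 12) → min -9
(4, 13, 3, 12, -6) → min -6
(13, 3, 12, -6, 6) → min -6
(3, 12, -6, 6, 9) → min -6
(12, -6, 6, 9, 4) → min -6
Maximum of these is -6.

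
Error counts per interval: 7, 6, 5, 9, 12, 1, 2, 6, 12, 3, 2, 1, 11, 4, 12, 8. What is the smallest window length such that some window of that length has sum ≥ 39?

Extend right; whenever the sum reaches 39, record the length and shrink from the left:
add 7: running sum 7 < 39
add 6: running sum 13 < 39
add 5: running sum 18 < 39
add 9: running sum 27 < 39
add 12: shortest ending here [7, 6, 5, 9, 12] sum 39, len 5
add 1: shortest ending here [7, 6, 5, 9, 12, 1] sum 40, len 6
add 2: shortest ending here [7, 6, 5, 9, 12, 1, 2] sum 42, len 7
add 6: shortest ending here [6, 5, 9, 12, 1, 2, 6] sum 41, len 7
add 12: shortest ending here [9, 12, 1, 2, 6, 12] sum 42, len 6
add 3: shortest ending here [9, 12, 1, 2, 6, 12, 3] sum 45, len 7
add 2: shortest ending here [9, 12, 1, 2, 6, 12, 3, 2] sum 47, len 8
add 1: shortest ending here [12, 1, 2, 6, 12, 3, 2, 1] sum 39, len 8
add 11: shortest ending here [12, 1, 2, 6, 12, 3, 2, 1, 11] sum 50, len 9
add 4: shortest ending here [6, 12, 3, 2, 1, 11, 4] sum 39, len 7
add 12: shortest ending here [12, 3, 2, 1, 11, 4, 12] sum 45, len 7
add 8: shortest ending here [3, 2, 1, 11, 4, 12, 8] sum 41, len 7
Shortest qualifying length: 5.

5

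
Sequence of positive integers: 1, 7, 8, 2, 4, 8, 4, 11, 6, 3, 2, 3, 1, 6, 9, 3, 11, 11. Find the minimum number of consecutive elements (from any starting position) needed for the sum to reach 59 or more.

11

add 1: running sum 1 < 59
add 7: running sum 8 < 59
add 8: running sum 16 < 59
add 2: running sum 18 < 59
add 4: running sum 22 < 59
add 8: running sum 30 < 59
add 4: running sum 34 < 59
add 11: running sum 45 < 59
add 6: running sum 51 < 59
add 3: running sum 54 < 59
add 2: running sum 56 < 59
end 11: [1, 7, 8, 2, 4, 8, 4, 11, 6, 3, 2, 3] sum 59, len 12
end 12: [7, 8, 2, 4, 8, 4, 11, 6, 3, 2, 3, 1] sum 59, len 12
end 13: [7, 8, 2, 4, 8, 4, 11, 6, 3, 2, 3, 1, 6] sum 65, len 13
end 14: [2, 4, 8, 4, 11, 6, 3, 2, 3, 1, 6, 9] sum 59, len 12
end 15: [4, 8, 4, 11, 6, 3, 2, 3, 1, 6, 9, 3] sum 60, len 12
end 16: [4, 11, 6, 3, 2, 3, 1, 6, 9, 3, 11] sum 59, len 11
end 17: [11, 6, 3, 2, 3, 1, 6, 9, 3, 11, 11] sum 66, len 11
Shortest qualifying length: 11.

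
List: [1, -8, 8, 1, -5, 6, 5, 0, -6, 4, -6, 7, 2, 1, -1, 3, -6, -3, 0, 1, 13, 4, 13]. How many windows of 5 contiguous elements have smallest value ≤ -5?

[1, -8, 8, 1, -5] → min -8  ≤ -5 ✓
[-8, 8, 1, -5, 6] → min -8  ≤ -5 ✓
[8, 1, -5, 6, 5] → min -5  ≤ -5 ✓
[1, -5, 6, 5, 0] → min -5  ≤ -5 ✓
[-5, 6, 5, 0, -6] → min -6  ≤ -5 ✓
[6, 5, 0, -6, 4] → min -6  ≤ -5 ✓
[5, 0, -6, 4, -6] → min -6  ≤ -5 ✓
[0, -6, 4, -6, 7] → min -6  ≤ -5 ✓
[-6, 4, -6, 7, 2] → min -6  ≤ -5 ✓
[4, -6, 7, 2, 1] → min -6  ≤ -5 ✓
[-6, 7, 2, 1, -1] → min -6  ≤ -5 ✓
[7, 2, 1, -1, 3] → min -1
[2, 1, -1, 3, -6] → min -6  ≤ -5 ✓
[1, -1, 3, -6, -3] → min -6  ≤ -5 ✓
[-1, 3, -6, -3, 0] → min -6  ≤ -5 ✓
[3, -6, -3, 0, 1] → min -6  ≤ -5 ✓
[-6, -3, 0, 1, 13] → min -6  ≤ -5 ✓
[-3, 0, 1, 13, 4] → min -3
[0, 1, 13, 4, 13] → min 0
16 windows satisfy the condition.

16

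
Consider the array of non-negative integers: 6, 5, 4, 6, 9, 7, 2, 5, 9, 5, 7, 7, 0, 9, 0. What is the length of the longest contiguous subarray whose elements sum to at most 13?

Extend to the right; shrink from the left whenever the sum exceeds 13:
add 6: [6] sum 6, len 1
add 5: [6, 5] sum 11, len 2
add 4: [5, 4] sum 9, len 2
add 6: [4, 6] sum 10, len 2
add 9: [9] sum 9, len 1
add 7: [7] sum 7, len 1
add 2: [7, 2] sum 9, len 2
add 5: [2, 5] sum 7, len 2
add 9: [9] sum 9, len 1
add 5: [5] sum 5, len 1
add 7: [5, 7] sum 12, len 2
add 7: [7] sum 7, len 1
add 0: [7, 0] sum 7, len 2
add 9: [0, 9] sum 9, len 2
add 0: [0, 9, 0] sum 9, len 3
Longest length seen: 3.

3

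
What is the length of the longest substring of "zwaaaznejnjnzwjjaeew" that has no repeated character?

add z: [z] len 1
add w: [z, w] len 2
add a: [z, w, a] len 3
add a (repeat a, move left end past it): [a] len 1
add a (repeat a, move left end past it): [a] len 1
add z: [a, z] len 2
add n: [a, z, n] len 3
add e: [a, z, n, e] len 4
add j: [a, z, n, e, j] len 5
add n (repeat n, move left end past it): [e, j, n] len 3
add j (repeat j, move left end past it): [n, j] len 2
add n (repeat n, move left end past it): [j, n] len 2
add z: [j, n, z] len 3
add w: [j, n, z, w] len 4
add j (repeat j, move left end past it): [n, z, w, j] len 4
add j (repeat j, move left end past it): [j] len 1
add a: [j, a] len 2
add e: [j, a, e] len 3
add e (repeat e, move left end past it): [e] len 1
add w: [e, w] len 2
Longest all-distinct length: 5.

5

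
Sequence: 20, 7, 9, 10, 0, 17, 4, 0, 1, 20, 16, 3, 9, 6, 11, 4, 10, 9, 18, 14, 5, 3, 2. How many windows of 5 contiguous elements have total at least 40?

16

(20, 7, 9, 10, 0) → sum 46  ≥ 40 ✓
(7, 9, 10, 0, 17) → sum 43  ≥ 40 ✓
(9, 10, 0, 17, 4) → sum 40  ≥ 40 ✓
(10, 0, 17, 4, 0) → sum 31
(0, 17, 4, 0, 1) → sum 22
(17, 4, 0, 1, 20) → sum 42  ≥ 40 ✓
(4, 0, 1, 20, 16) → sum 41  ≥ 40 ✓
(0, 1, 20, 16, 3) → sum 40  ≥ 40 ✓
(1, 20, 16, 3, 9) → sum 49  ≥ 40 ✓
(20, 16, 3, 9, 6) → sum 54  ≥ 40 ✓
(16, 3, 9, 6, 11) → sum 45  ≥ 40 ✓
(3, 9, 6, 11, 4) → sum 33
(9, 6, 11, 4, 10) → sum 40  ≥ 40 ✓
(6, 11, 4, 10, 9) → sum 40  ≥ 40 ✓
(11, 4, 10, 9, 18) → sum 52  ≥ 40 ✓
(4, 10, 9, 18, 14) → sum 55  ≥ 40 ✓
(10, 9, 18, 14, 5) → sum 56  ≥ 40 ✓
(9, 18, 14, 5, 3) → sum 49  ≥ 40 ✓
(18, 14, 5, 3, 2) → sum 42  ≥ 40 ✓
16 windows satisfy the condition.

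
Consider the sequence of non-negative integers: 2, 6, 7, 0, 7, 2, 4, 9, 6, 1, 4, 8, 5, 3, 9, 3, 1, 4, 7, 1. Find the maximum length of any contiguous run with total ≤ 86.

Extend to the right; shrink from the left whenever the sum exceeds 86:
→ 2: sum 2, len 1
→ 6: sum 8, len 2
→ 7: sum 15, len 3
→ 0: sum 15, len 4
→ 7: sum 22, len 5
→ 2: sum 24, len 6
→ 4: sum 28, len 7
→ 9: sum 37, len 8
→ 6: sum 43, len 9
→ 1: sum 44, len 10
→ 4: sum 48, len 11
→ 8: sum 56, len 12
→ 5: sum 61, len 13
→ 3: sum 64, len 14
→ 9: sum 73, len 15
→ 3: sum 76, len 16
→ 1: sum 77, len 17
→ 4: sum 81, len 18
→ 7 (dropped 2): sum 86, len 18
→ 1 (dropped 6): sum 81, len 18
Longest length seen: 18.

18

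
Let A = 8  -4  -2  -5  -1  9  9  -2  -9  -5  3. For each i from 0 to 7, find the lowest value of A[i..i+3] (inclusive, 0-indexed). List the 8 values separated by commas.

-5, -5, -5, -5, -2, -9, -9, -9

8 -4 -2 -5 → min -5
-4 -2 -5 -1 → min -5
-2 -5 -1 9 → min -5
-5 -1 9 9 → min -5
-1 9 9 -2 → min -2
9 9 -2 -9 → min -9
9 -2 -9 -5 → min -9
-2 -9 -5 3 → min -9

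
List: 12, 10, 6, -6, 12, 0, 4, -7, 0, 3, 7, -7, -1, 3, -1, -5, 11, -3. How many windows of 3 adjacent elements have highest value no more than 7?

12 10 6 → max 12
10 6 -6 → max 10
6 -6 12 → max 12
-6 12 0 → max 12
12 0 4 → max 12
0 4 -7 → max 4  ≤ 7 ✓
4 -7 0 → max 4  ≤ 7 ✓
-7 0 3 → max 3  ≤ 7 ✓
0 3 7 → max 7  ≤ 7 ✓
3 7 -7 → max 7  ≤ 7 ✓
7 -7 -1 → max 7  ≤ 7 ✓
-7 -1 3 → max 3  ≤ 7 ✓
-1 3 -1 → max 3  ≤ 7 ✓
3 -1 -5 → max 3  ≤ 7 ✓
-1 -5 11 → max 11
-5 11 -3 → max 11
9 windows satisfy the condition.

9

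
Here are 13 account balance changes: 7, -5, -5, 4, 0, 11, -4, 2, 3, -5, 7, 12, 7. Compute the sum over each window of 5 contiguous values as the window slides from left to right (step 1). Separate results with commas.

7 -5 -5 4 0 → sum 1
-5 -5 4 0 11 → sum 5
-5 4 0 11 -4 → sum 6
4 0 11 -4 2 → sum 13
0 11 -4 2 3 → sum 12
11 -4 2 3 -5 → sum 7
-4 2 3 -5 7 → sum 3
2 3 -5 7 12 → sum 19
3 -5 7 12 7 → sum 24

1, 5, 6, 13, 12, 7, 3, 19, 24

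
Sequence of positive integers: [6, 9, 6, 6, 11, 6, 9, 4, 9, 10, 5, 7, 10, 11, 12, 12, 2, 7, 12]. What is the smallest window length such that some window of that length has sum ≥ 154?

add 6: running sum 6 < 154
add 9: running sum 15 < 154
add 6: running sum 21 < 154
add 6: running sum 27 < 154
add 11: running sum 38 < 154
add 6: running sum 44 < 154
add 9: running sum 53 < 154
add 4: running sum 57 < 154
add 9: running sum 66 < 154
add 10: running sum 76 < 154
add 5: running sum 81 < 154
add 7: running sum 88 < 154
add 10: running sum 98 < 154
add 11: running sum 109 < 154
add 12: running sum 121 < 154
add 12: running sum 133 < 154
add 2: running sum 135 < 154
add 7: running sum 142 < 154
add 12: shortest ending here [6, 9, 6, 6, 11, 6, 9, 4, 9, 10, 5, 7, 10, 11, 12, 12, 2, 7, 12] sum 154, len 19
Shortest qualifying length: 19.

19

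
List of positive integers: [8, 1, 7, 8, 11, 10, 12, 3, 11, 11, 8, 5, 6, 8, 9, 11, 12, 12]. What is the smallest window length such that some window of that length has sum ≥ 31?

add 8: running sum 8 < 31
add 1: running sum 9 < 31
add 7: running sum 16 < 31
add 8: running sum 24 < 31
end 4: [8, 1, 7, 8, 11] sum 35, len 5
end 5: [7, 8, 11, 10] sum 36, len 4
end 6: [11, 10, 12] sum 33, len 3
end 7: [11, 10, 12, 3] sum 36, len 4
end 8: [10, 12, 3, 11] sum 36, len 4
end 9: [12, 3, 11, 11] sum 37, len 4
end 10: [3, 11, 11, 8] sum 33, len 4
end 11: [11, 11, 8, 5] sum 35, len 4
end 12: [11, 11, 8, 5, 6] sum 41, len 5
end 13: [11, 8, 5, 6, 8] sum 38, len 5
end 14: [8, 5, 6, 8, 9] sum 36, len 5
end 15: [6, 8, 9, 11] sum 34, len 4
end 16: [9, 11, 12] sum 32, len 3
end 17: [11, 12, 12] sum 35, len 3
Shortest qualifying length: 3.

3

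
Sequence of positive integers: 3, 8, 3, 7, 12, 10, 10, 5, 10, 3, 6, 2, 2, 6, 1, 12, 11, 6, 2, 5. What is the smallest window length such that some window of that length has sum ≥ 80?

13

Extend right; whenever the sum reaches 80, record the length and shrink from the left:
add 3: running sum 3 < 80
add 8: running sum 11 < 80
add 3: running sum 14 < 80
add 7: running sum 21 < 80
add 12: running sum 33 < 80
add 10: running sum 43 < 80
add 10: running sum 53 < 80
add 5: running sum 58 < 80
add 10: running sum 68 < 80
add 3: running sum 71 < 80
add 6: running sum 77 < 80
add 2: running sum 79 < 80
add 2: shortest ending here [3, 8, 3, 7, 12, 10, 10, 5, 10, 3, 6, 2, 2] sum 81, len 13
add 6: shortest ending here [8, 3, 7, 12, 10, 10, 5, 10, 3, 6, 2, 2, 6] sum 84, len 13
add 1: shortest ending here [8, 3, 7, 12, 10, 10, 5, 10, 3, 6, 2, 2, 6, 1] sum 85, len 14
add 12: shortest ending here [7, 12, 10, 10, 5, 10, 3, 6, 2, 2, 6, 1, 12] sum 86, len 13
add 11: shortest ending here [12, 10, 10, 5, 10, 3, 6, 2, 2, 6, 1, 12, 11] sum 90, len 13
add 6: shortest ending here [10, 10, 5, 10, 3, 6, 2, 2, 6, 1, 12, 11, 6] sum 84, len 13
add 2: shortest ending here [10, 10, 5, 10, 3, 6, 2, 2, 6, 1, 12, 11, 6, 2] sum 86, len 14
add 5: shortest ending here [10, 5, 10, 3, 6, 2, 2, 6, 1, 12, 11, 6, 2, 5] sum 81, len 14
Shortest qualifying length: 13.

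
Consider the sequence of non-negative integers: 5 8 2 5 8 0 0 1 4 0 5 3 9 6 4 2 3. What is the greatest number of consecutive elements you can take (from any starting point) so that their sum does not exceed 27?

Extend to the right; shrink from the left whenever the sum exceeds 27:
→ 5: sum 5, len 1
→ 8: sum 13, len 2
→ 2: sum 15, len 3
→ 5: sum 20, len 4
→ 8 (dropped 5): sum 23, len 4
→ 0: sum 23, len 5
→ 0: sum 23, len 6
→ 1: sum 24, len 7
→ 4 (dropped 8): sum 20, len 7
→ 0: sum 20, len 8
→ 5: sum 25, len 9
→ 3 (dropped 2): sum 26, len 9
→ 9 (dropped 5, 8): sum 22, len 8
→ 6 (dropped 0, 0, 1): sum 27, len 6
→ 4 (dropped 4): sum 27, len 6
→ 2 (dropped 0, 5): sum 24, len 5
→ 3: sum 27, len 6
Longest length seen: 9.

9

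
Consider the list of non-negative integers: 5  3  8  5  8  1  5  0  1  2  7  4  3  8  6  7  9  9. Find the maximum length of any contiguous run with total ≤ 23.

Extend to the right; shrink from the left whenever the sum exceeds 23:
→ 5: sum 5, len 1
→ 3: sum 8, len 2
→ 8: sum 16, len 3
→ 5: sum 21, len 4
→ 8 (dropped 5, 3): sum 21, len 3
→ 1: sum 22, len 4
→ 5 (dropped 8): sum 19, len 4
→ 0: sum 19, len 5
→ 1: sum 20, len 6
→ 2: sum 22, len 7
→ 7 (dropped 5, 8): sum 16, len 6
→ 4: sum 20, len 7
→ 3: sum 23, len 8
→ 8 (dropped 1, 5, 0, 1, 2): sum 22, len 4
→ 6 (dropped 7): sum 21, len 4
→ 7 (dropped 4, 3): sum 21, len 3
→ 9 (dropped 8): sum 22, len 3
→ 9 (dropped 6, 7): sum 18, len 2
Longest length seen: 8.

8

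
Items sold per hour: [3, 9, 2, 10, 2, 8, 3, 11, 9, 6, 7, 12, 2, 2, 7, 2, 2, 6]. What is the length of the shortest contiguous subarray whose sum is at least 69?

Extend right; whenever the sum reaches 69, record the length and shrink from the left:
add 3: running sum 3 < 69
add 9: running sum 12 < 69
add 2: running sum 14 < 69
add 10: running sum 24 < 69
add 2: running sum 26 < 69
add 8: running sum 34 < 69
add 3: running sum 37 < 69
add 11: running sum 48 < 69
add 9: running sum 57 < 69
add 6: running sum 63 < 69
end 10: [3, 9, 2, 10, 2, 8, 3, 11, 9, 6, 7] sum 70, len 11
end 11: [2, 10, 2, 8, 3, 11, 9, 6, 7, 12] sum 70, len 10
end 12: [10, 2, 8, 3, 11, 9, 6, 7, 12, 2] sum 70, len 10
end 13: [10, 2, 8, 3, 11, 9, 6, 7, 12, 2, 2] sum 72, len 11
end 14: [2, 8, 3, 11, 9, 6, 7, 12, 2, 2, 7] sum 69, len 11
end 15: [8, 3, 11, 9, 6, 7, 12, 2, 2, 7, 2] sum 69, len 11
end 16: [8, 3, 11, 9, 6, 7, 12, 2, 2, 7, 2, 2] sum 71, len 12
end 17: [3, 11, 9, 6, 7, 12, 2, 2, 7, 2, 2, 6] sum 69, len 12
Shortest qualifying length: 10.

10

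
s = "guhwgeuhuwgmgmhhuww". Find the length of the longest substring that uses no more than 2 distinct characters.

add g: window [g] (1 distinct), len 1
add u: window [g, u] (2 distinct), len 2
add h: window [u, h] (2 distinct), len 2
add w: window [h, w] (2 distinct), len 2
add g: window [w, g] (2 distinct), len 2
add e: window [g, e] (2 distinct), len 2
add u: window [e, u] (2 distinct), len 2
add h: window [u, h] (2 distinct), len 2
add u: window [u, h, u] (2 distinct), len 3
add w: window [u, w] (2 distinct), len 2
add g: window [w, g] (2 distinct), len 2
add m: window [g, m] (2 distinct), len 2
add g: window [g, m, g] (2 distinct), len 3
add m: window [g, m, g, m] (2 distinct), len 4
add h: window [m, h] (2 distinct), len 2
add h: window [m, h, h] (2 distinct), len 3
add u: window [h, h, u] (2 distinct), len 3
add w: window [u, w] (2 distinct), len 2
add w: window [u, w, w] (2 distinct), len 3
Longest length with ≤2 distinct: 4.

4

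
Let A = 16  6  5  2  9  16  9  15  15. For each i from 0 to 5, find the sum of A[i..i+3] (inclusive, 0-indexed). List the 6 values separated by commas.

16 6 5 2 → sum 29
6 5 2 9 → sum 22
5 2 9 16 → sum 32
2 9 16 9 → sum 36
9 16 9 15 → sum 49
16 9 15 15 → sum 55

29, 22, 32, 36, 49, 55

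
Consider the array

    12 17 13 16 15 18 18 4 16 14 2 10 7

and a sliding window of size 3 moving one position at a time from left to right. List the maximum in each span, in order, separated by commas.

12 17 13 → max 17
17 13 16 → max 17
13 16 15 → max 16
16 15 18 → max 18
15 18 18 → max 18
18 18 4 → max 18
18 4 16 → max 18
4 16 14 → max 16
16 14 2 → max 16
14 2 10 → max 14
2 10 7 → max 10

17, 17, 16, 18, 18, 18, 18, 16, 16, 14, 10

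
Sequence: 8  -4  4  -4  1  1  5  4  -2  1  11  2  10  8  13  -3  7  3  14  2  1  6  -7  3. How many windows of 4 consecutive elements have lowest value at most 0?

14

[8, -4, 4, -4] → min -4  ≤ 0 ✓
[-4, 4, -4, 1] → min -4  ≤ 0 ✓
[4, -4, 1, 1] → min -4  ≤ 0 ✓
[-4, 1, 1, 5] → min -4  ≤ 0 ✓
[1, 1, 5, 4] → min 1
[1, 5, 4, -2] → min -2  ≤ 0 ✓
[5, 4, -2, 1] → min -2  ≤ 0 ✓
[4, -2, 1, 11] → min -2  ≤ 0 ✓
[-2, 1, 11, 2] → min -2  ≤ 0 ✓
[1, 11, 2, 10] → min 1
[11, 2, 10, 8] → min 2
[2, 10, 8, 13] → min 2
[10, 8, 13, -3] → min -3  ≤ 0 ✓
[8, 13, -3, 7] → min -3  ≤ 0 ✓
[13, -3, 7, 3] → min -3  ≤ 0 ✓
[-3, 7, 3, 14] → min -3  ≤ 0 ✓
[7, 3, 14, 2] → min 2
[3, 14, 2, 1] → min 1
[14, 2, 1, 6] → min 1
[2, 1, 6, -7] → min -7  ≤ 0 ✓
[1, 6, -7, 3] → min -7  ≤ 0 ✓
14 windows satisfy the condition.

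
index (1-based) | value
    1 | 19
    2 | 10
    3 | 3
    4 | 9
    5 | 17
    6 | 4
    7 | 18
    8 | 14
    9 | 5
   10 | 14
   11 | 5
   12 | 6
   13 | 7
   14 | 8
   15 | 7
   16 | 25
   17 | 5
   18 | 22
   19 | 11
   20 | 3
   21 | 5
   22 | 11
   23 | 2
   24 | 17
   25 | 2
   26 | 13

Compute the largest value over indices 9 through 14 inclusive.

Elements at indices 9..14: 5, 14, 5, 6, 7, 8
max(5, 14, 5, 6, 7, 8) = 14

14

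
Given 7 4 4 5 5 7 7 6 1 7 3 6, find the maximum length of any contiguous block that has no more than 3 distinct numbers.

[7] 1 distinct, len 1
[7, 4] 2 distinct, len 2
[7, 4, 4] 2 distinct, len 3
[7, 4, 4, 5] 3 distinct, len 4
[7, 4, 4, 5, 5] 3 distinct, len 5
[7, 4, 4, 5, 5, 7] 3 distinct, len 6
[7, 4, 4, 5, 5, 7, 7] 3 distinct, len 7
[5, 5, 7, 7, 6] 3 distinct, len 5
[7, 7, 6, 1] 3 distinct, len 4
[7, 7, 6, 1, 7] 3 distinct, len 5
[1, 7, 3] 3 distinct, len 3
[7, 3, 6] 3 distinct, len 3
Longest length with ≤3 distinct: 7.

7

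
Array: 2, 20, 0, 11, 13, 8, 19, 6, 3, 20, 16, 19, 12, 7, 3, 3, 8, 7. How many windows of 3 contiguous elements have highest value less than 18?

6

(2, 20, 0) → max 20
(20, 0, 11) → max 20
(0, 11, 13) → max 13  < 18 ✓
(11, 13, 8) → max 13  < 18 ✓
(13, 8, 19) → max 19
(8, 19, 6) → max 19
(19, 6, 3) → max 19
(6, 3, 20) → max 20
(3, 20, 16) → max 20
(20, 16, 19) → max 20
(16, 19, 12) → max 19
(19, 12, 7) → max 19
(12, 7, 3) → max 12  < 18 ✓
(7, 3, 3) → max 7  < 18 ✓
(3, 3, 8) → max 8  < 18 ✓
(3, 8, 7) → max 8  < 18 ✓
6 windows satisfy the condition.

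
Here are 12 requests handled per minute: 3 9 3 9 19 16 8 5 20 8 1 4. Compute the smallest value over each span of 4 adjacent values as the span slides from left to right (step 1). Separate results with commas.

[3, 9, 3, 9] → min 3
[9, 3, 9, 19] → min 3
[3, 9, 19, 16] → min 3
[9, 19, 16, 8] → min 8
[19, 16, 8, 5] → min 5
[16, 8, 5, 20] → min 5
[8, 5, 20, 8] → min 5
[5, 20, 8, 1] → min 1
[20, 8, 1, 4] → min 1

3, 3, 3, 8, 5, 5, 5, 1, 1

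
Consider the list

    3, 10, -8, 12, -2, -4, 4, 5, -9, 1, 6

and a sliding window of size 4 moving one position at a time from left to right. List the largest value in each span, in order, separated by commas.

12, 12, 12, 12, 5, 5, 5, 6

[3, 10, -8, 12] → max 12
[10, -8, 12, -2] → max 12
[-8, 12, -2, -4] → max 12
[12, -2, -4, 4] → max 12
[-2, -4, 4, 5] → max 5
[-4, 4, 5, -9] → max 5
[4, 5, -9, 1] → max 5
[5, -9, 1, 6] → max 6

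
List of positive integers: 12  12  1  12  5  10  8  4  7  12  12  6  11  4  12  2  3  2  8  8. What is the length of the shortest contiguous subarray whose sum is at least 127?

add 12: running sum 12 < 127
add 12: running sum 24 < 127
add 1: running sum 25 < 127
add 12: running sum 37 < 127
add 5: running sum 42 < 127
add 10: running sum 52 < 127
add 8: running sum 60 < 127
add 4: running sum 64 < 127
add 7: running sum 71 < 127
add 12: running sum 83 < 127
add 12: running sum 95 < 127
add 6: running sum 101 < 127
add 11: running sum 112 < 127
add 4: running sum 116 < 127
end 14: [12, 12, 1, 12, 5, 10, 8, 4, 7, 12, 12, 6, 11, 4, 12] sum 128, len 15
end 15: [12, 12, 1, 12, 5, 10, 8, 4, 7, 12, 12, 6, 11, 4, 12, 2] sum 130, len 16
end 16: [12, 12, 1, 12, 5, 10, 8, 4, 7, 12, 12, 6, 11, 4, 12, 2, 3] sum 133, len 17
end 17: [12, 12, 1, 12, 5, 10, 8, 4, 7, 12, 12, 6, 11, 4, 12, 2, 3, 2] sum 135, len 18
end 18: [12, 1, 12, 5, 10, 8, 4, 7, 12, 12, 6, 11, 4, 12, 2, 3, 2, 8] sum 131, len 18
end 19: [1, 12, 5, 10, 8, 4, 7, 12, 12, 6, 11, 4, 12, 2, 3, 2, 8, 8] sum 127, len 18
Shortest qualifying length: 15.

15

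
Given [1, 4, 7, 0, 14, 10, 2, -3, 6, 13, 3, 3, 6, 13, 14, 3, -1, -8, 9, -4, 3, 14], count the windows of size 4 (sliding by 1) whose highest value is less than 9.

[1, 4, 7, 0] → max 7  < 9 ✓
[4, 7, 0, 14] → max 14
[7, 0, 14, 10] → max 14
[0, 14, 10, 2] → max 14
[14, 10, 2, -3] → max 14
[10, 2, -3, 6] → max 10
[2, -3, 6, 13] → max 13
[-3, 6, 13, 3] → max 13
[6, 13, 3, 3] → max 13
[13, 3, 3, 6] → max 13
[3, 3, 6, 13] → max 13
[3, 6, 13, 14] → max 14
[6, 13, 14, 3] → max 14
[13, 14, 3, -1] → max 14
[14, 3, -1, -8] → max 14
[3, -1, -8, 9] → max 9
[-1, -8, 9, -4] → max 9
[-8, 9, -4, 3] → max 9
[9, -4, 3, 14] → max 14
1 window satisfy the condition.

1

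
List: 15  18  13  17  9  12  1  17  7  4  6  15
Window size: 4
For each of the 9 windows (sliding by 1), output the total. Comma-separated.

Sliding a size-4 window across the 12 values:
15 18 13 17 → sum 63
18 13 17 9 → sum 57
13 17 9 12 → sum 51
17 9 12 1 → sum 39
9 12 1 17 → sum 39
12 1 17 7 → sum 37
1 17 7 4 → sum 29
17 7 4 6 → sum 34
7 4 6 15 → sum 32

63, 57, 51, 39, 39, 37, 29, 34, 32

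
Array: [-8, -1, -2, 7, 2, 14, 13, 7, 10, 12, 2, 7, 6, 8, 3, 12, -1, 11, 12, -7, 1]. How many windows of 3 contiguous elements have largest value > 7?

[-8, -1, -2] → max -1
[-1, -2, 7] → max 7
[-2, 7, 2] → max 7
[7, 2, 14] → max 14  > 7 ✓
[2, 14, 13] → max 14  > 7 ✓
[14, 13, 7] → max 14  > 7 ✓
[13, 7, 10] → max 13  > 7 ✓
[7, 10, 12] → max 12  > 7 ✓
[10, 12, 2] → max 12  > 7 ✓
[12, 2, 7] → max 12  > 7 ✓
[2, 7, 6] → max 7
[7, 6, 8] → max 8  > 7 ✓
[6, 8, 3] → max 8  > 7 ✓
[8, 3, 12] → max 12  > 7 ✓
[3, 12, -1] → max 12  > 7 ✓
[12, -1, 11] → max 12  > 7 ✓
[-1, 11, 12] → max 12  > 7 ✓
[11, 12, -7] → max 12  > 7 ✓
[12, -7, 1] → max 12  > 7 ✓
15 windows satisfy the condition.

15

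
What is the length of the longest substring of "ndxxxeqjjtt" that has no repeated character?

4

add n: [n] len 1
add d: [n, d] len 2
add x: [n, d, x] len 3
add x (repeat x, move left end past it): [x] len 1
add x (repeat x, move left end past it): [x] len 1
add e: [x, e] len 2
add q: [x, e, q] len 3
add j: [x, e, q, j] len 4
add j (repeat j, move left end past it): [j] len 1
add t: [j, t] len 2
add t (repeat t, move left end past it): [t] len 1
Longest all-distinct length: 4.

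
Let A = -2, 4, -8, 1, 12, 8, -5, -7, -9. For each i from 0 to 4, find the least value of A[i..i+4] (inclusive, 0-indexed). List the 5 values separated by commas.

-2 4 -8 1 12 → min -8
4 -8 1 12 8 → min -8
-8 1 12 8 -5 → min -8
1 12 8 -5 -7 → min -7
12 8 -5 -7 -9 → min -9

-8, -8, -8, -7, -9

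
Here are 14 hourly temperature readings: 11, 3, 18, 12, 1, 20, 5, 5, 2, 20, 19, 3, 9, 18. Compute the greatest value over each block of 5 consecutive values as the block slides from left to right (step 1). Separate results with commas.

18, 20, 20, 20, 20, 20, 20, 20, 20, 20

Sliding a size-5 window across the 14 values:
(11, 3, 18, 12, 1) → max 18
(3, 18, 12, 1, 20) → max 20
(18, 12, 1, 20, 5) → max 20
(12, 1, 20, 5, 5) → max 20
(1, 20, 5, 5, 2) → max 20
(20, 5, 5, 2, 20) → max 20
(5, 5, 2, 20, 19) → max 20
(5, 2, 20, 19, 3) → max 20
(2, 20, 19, 3, 9) → max 20
(20, 19, 3, 9, 18) → max 20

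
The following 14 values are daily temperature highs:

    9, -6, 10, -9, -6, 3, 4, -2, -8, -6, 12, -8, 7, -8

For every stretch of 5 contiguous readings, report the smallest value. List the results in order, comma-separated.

[9, -6, 10, -9, -6] → min -9
[-6, 10, -9, -6, 3] → min -9
[10, -9, -6, 3, 4] → min -9
[-9, -6, 3, 4, -2] → min -9
[-6, 3, 4, -2, -8] → min -8
[3, 4, -2, -8, -6] → min -8
[4, -2, -8, -6, 12] → min -8
[-2, -8, -6, 12, -8] → min -8
[-8, -6, 12, -8, 7] → min -8
[-6, 12, -8, 7, -8] → min -8

-9, -9, -9, -9, -8, -8, -8, -8, -8, -8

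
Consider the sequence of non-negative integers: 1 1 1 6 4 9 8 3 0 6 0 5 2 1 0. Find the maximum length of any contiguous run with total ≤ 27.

9

→ 1: sum 1, len 1
→ 1: sum 2, len 2
→ 1: sum 3, len 3
→ 6: sum 9, len 4
→ 4: sum 13, len 5
→ 9: sum 22, len 6
→ 8 (dropped 1, 1, 1): sum 27, len 4
→ 3 (dropped 6): sum 24, len 4
→ 0: sum 24, len 5
→ 6 (dropped 4): sum 26, len 5
→ 0: sum 26, len 6
→ 5 (dropped 9): sum 22, len 6
→ 2: sum 24, len 7
→ 1: sum 25, len 8
→ 0: sum 25, len 9
Longest length seen: 9.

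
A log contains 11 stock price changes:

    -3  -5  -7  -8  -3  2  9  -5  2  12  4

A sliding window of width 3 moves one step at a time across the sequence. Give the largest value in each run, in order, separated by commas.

-3, -5, -3, 2, 9, 9, 9, 12, 12

(-3, -5, -7) → max -3
(-5, -7, -8) → max -5
(-7, -8, -3) → max -3
(-8, -3, 2) → max 2
(-3, 2, 9) → max 9
(2, 9, -5) → max 9
(9, -5, 2) → max 9
(-5, 2, 12) → max 12
(2, 12, 4) → max 12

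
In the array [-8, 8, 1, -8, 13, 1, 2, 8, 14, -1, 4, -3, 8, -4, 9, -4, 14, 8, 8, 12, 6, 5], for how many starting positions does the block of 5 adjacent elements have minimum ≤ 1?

(-8, 8, 1, -8, 13) → min -8  ≤ 1 ✓
(8, 1, -8, 13, 1) → min -8  ≤ 1 ✓
(1, -8, 13, 1, 2) → min -8  ≤ 1 ✓
(-8, 13, 1, 2, 8) → min -8  ≤ 1 ✓
(13, 1, 2, 8, 14) → min 1  ≤ 1 ✓
(1, 2, 8, 14, -1) → min -1  ≤ 1 ✓
(2, 8, 14, -1, 4) → min -1  ≤ 1 ✓
(8, 14, -1, 4, -3) → min -3  ≤ 1 ✓
(14, -1, 4, -3, 8) → min -3  ≤ 1 ✓
(-1, 4, -3, 8, -4) → min -4  ≤ 1 ✓
(4, -3, 8, -4, 9) → min -4  ≤ 1 ✓
(-3, 8, -4, 9, -4) → min -4  ≤ 1 ✓
(8, -4, 9, -4, 14) → min -4  ≤ 1 ✓
(-4, 9, -4, 14, 8) → min -4  ≤ 1 ✓
(9, -4, 14, 8, 8) → min -4  ≤ 1 ✓
(-4, 14, 8, 8, 12) → min -4  ≤ 1 ✓
(14, 8, 8, 12, 6) → min 6
(8, 8, 12, 6, 5) → min 5
16 windows satisfy the condition.

16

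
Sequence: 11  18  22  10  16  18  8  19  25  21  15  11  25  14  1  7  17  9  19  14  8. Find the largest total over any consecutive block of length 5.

(11, 18, 22, 10, 16) → sum 77
(18, 22, 10, 16, 18) → sum 84
(22, 10, 16, 18, 8) → sum 74
(10, 16, 18, 8, 19) → sum 71
(16, 18, 8, 19, 25) → sum 86
(18, 8, 19, 25, 21) → sum 91
(8, 19, 25, 21, 15) → sum 88
(19, 25, 21, 15, 11) → sum 91
(25, 21, 15, 11, 25) → sum 97
(21, 15, 11, 25, 14) → sum 86
(15, 11, 25, 14, 1) → sum 66
(11, 25, 14, 1, 7) → sum 58
(25, 14, 1, 7, 17) → sum 64
(14, 1, 7, 17, 9) → sum 48
(1, 7, 17, 9, 19) → sum 53
(7, 17, 9, 19, 14) → sum 66
(17, 9, 19, 14, 8) → sum 67
Largest of these is 97.

97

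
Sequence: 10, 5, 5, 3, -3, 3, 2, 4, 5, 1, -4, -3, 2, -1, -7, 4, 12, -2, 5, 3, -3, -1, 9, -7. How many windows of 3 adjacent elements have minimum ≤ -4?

10 5 5 → min 5
5 5 3 → min 3
5 3 -3 → min -3
3 -3 3 → min -3
-3 3 2 → min -3
3 2 4 → min 2
2 4 5 → min 2
4 5 1 → min 1
5 1 -4 → min -4  ≤ -4 ✓
1 -4 -3 → min -4  ≤ -4 ✓
-4 -3 2 → min -4  ≤ -4 ✓
-3 2 -1 → min -3
2 -1 -7 → min -7  ≤ -4 ✓
-1 -7 4 → min -7  ≤ -4 ✓
-7 4 12 → min -7  ≤ -4 ✓
4 12 -2 → min -2
12 -2 5 → min -2
-2 5 3 → min -2
5 3 -3 → min -3
3 -3 -1 → min -3
-3 -1 9 → min -3
-1 9 -7 → min -7  ≤ -4 ✓
7 windows satisfy the condition.

7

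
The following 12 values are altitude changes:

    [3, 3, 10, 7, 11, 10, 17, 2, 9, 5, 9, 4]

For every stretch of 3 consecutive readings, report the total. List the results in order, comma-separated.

Sliding a size-3 window across the 12 values:
(3, 3, 10) → sum 16
(3, 10, 7) → sum 20
(10, 7, 11) → sum 28
(7, 11, 10) → sum 28
(11, 10, 17) → sum 38
(10, 17, 2) → sum 29
(17, 2, 9) → sum 28
(2, 9, 5) → sum 16
(9, 5, 9) → sum 23
(5, 9, 4) → sum 18

16, 20, 28, 28, 38, 29, 28, 16, 23, 18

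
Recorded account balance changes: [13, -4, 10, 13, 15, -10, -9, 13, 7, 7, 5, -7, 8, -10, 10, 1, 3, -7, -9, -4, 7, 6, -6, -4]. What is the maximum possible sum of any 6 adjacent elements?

[13, -4, 10, 13, 15, -10] → sum 37
[-4, 10, 13, 15, -10, -9] → sum 15
[10, 13, 15, -10, -9, 13] → sum 32
[13, 15, -10, -9, 13, 7] → sum 29
[15, -10, -9, 13, 7, 7] → sum 23
[-10, -9, 13, 7, 7, 5] → sum 13
[-9, 13, 7, 7, 5, -7] → sum 16
[13, 7, 7, 5, -7, 8] → sum 33
[7, 7, 5, -7, 8, -10] → sum 10
[7, 5, -7, 8, -10, 10] → sum 13
[5, -7, 8, -10, 10, 1] → sum 7
[-7, 8, -10, 10, 1, 3] → sum 5
[8, -10, 10, 1, 3, -7] → sum 5
[-10, 10, 1, 3, -7, -9] → sum -12
[10, 1, 3, -7, -9, -4] → sum -6
[1, 3, -7, -9, -4, 7] → sum -9
[3, -7, -9, -4, 7, 6] → sum -4
[-7, -9, -4, 7, 6, -6] → sum -13
[-9, -4, 7, 6, -6, -4] → sum -10
Maximum of these is 37.

37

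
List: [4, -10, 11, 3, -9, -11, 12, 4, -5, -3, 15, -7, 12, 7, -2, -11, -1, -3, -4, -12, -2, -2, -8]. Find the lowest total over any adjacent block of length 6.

-33

Each size-6 window and its sum:
[4, -10, 11, 3, -9, -11] → sum -12
[-10, 11, 3, -9, -11, 12] → sum -4
[11, 3, -9, -11, 12, 4] → sum 10
[3, -9, -11, 12, 4, -5] → sum -6
[-9, -11, 12, 4, -5, -3] → sum -12
[-11, 12, 4, -5, -3, 15] → sum 12
[12, 4, -5, -3, 15, -7] → sum 16
[4, -5, -3, 15, -7, 12] → sum 16
[-5, -3, 15, -7, 12, 7] → sum 19
[-3, 15, -7, 12, 7, -2] → sum 22
[15, -7, 12, 7, -2, -11] → sum 14
[-7, 12, 7, -2, -11, -1] → sum -2
[12, 7, -2, -11, -1, -3] → sum 2
[7, -2, -11, -1, -3, -4] → sum -14
[-2, -11, -1, -3, -4, -12] → sum -33
[-11, -1, -3, -4, -12, -2] → sum -33
[-1, -3, -4, -12, -2, -2] → sum -24
[-3, -4, -12, -2, -2, -8] → sum -31
Lowest of these is -33.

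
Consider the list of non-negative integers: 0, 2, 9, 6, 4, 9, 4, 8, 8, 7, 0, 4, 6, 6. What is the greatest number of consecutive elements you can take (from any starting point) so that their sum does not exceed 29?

→ 0: sum 0, len 1
→ 2: sum 2, len 2
→ 9: sum 11, len 3
→ 6: sum 17, len 4
→ 4: sum 21, len 5
→ 9 (dropped 0, 2): sum 28, len 4
→ 4 (dropped 9): sum 23, len 4
→ 8 (dropped 6): sum 25, len 4
→ 8 (dropped 4): sum 29, len 4
→ 7 (dropped 9): sum 27, len 4
→ 0: sum 27, len 5
→ 4 (dropped 4): sum 27, len 5
→ 6 (dropped 8): sum 25, len 5
→ 6 (dropped 8): sum 23, len 5
Longest length seen: 5.

5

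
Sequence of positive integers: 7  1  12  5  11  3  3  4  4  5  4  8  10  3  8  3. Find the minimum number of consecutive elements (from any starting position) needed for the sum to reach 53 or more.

10

add 7: running sum 7 < 53
add 1: running sum 8 < 53
add 12: running sum 20 < 53
add 5: running sum 25 < 53
add 11: running sum 36 < 53
add 3: running sum 39 < 53
add 3: running sum 42 < 53
add 4: running sum 46 < 53
add 4: running sum 50 < 53
add 5: shortest ending here [7, 1, 12, 5, 11, 3, 3, 4, 4, 5] sum 55, len 10
add 4: shortest ending here [7, 1, 12, 5, 11, 3, 3, 4, 4, 5, 4] sum 59, len 11
add 8: shortest ending here [12, 5, 11, 3, 3, 4, 4, 5, 4, 8] sum 59, len 10
add 10: shortest ending here [5, 11, 3, 3, 4, 4, 5, 4, 8, 10] sum 57, len 10
add 3: shortest ending here [11, 3, 3, 4, 4, 5, 4, 8, 10, 3] sum 55, len 10
add 8: shortest ending here [11, 3, 3, 4, 4, 5, 4, 8, 10, 3, 8] sum 63, len 11
add 3: shortest ending here [3, 3, 4, 4, 5, 4, 8, 10, 3, 8, 3] sum 55, len 11
Shortest qualifying length: 10.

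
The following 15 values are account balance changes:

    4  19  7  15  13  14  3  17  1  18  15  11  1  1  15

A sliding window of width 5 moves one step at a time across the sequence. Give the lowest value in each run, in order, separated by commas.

Sliding a size-5 window across the 15 values:
(4, 19, 7, 15, 13) → min 4
(19, 7, 15, 13, 14) → min 7
(7, 15, 13, 14, 3) → min 3
(15, 13, 14, 3, 17) → min 3
(13, 14, 3, 17, 1) → min 1
(14, 3, 17, 1, 18) → min 1
(3, 17, 1, 18, 15) → min 1
(17, 1, 18, 15, 11) → min 1
(1, 18, 15, 11, 1) → min 1
(18, 15, 11, 1, 1) → min 1
(15, 11, 1, 1, 15) → min 1

4, 7, 3, 3, 1, 1, 1, 1, 1, 1, 1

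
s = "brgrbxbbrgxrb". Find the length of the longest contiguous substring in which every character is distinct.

4

[b] len 1
[b, r] len 2
[b, r, g] len 3
[g, r] len 2
[g, r, b] len 3
[g, r, b, x] len 4
[x, b] len 2
[b] len 1
[b, r] len 2
[b, r, g] len 3
[b, r, g, x] len 4
[g, x, r] len 3
[g, x, r, b] len 4
Longest all-distinct length: 4.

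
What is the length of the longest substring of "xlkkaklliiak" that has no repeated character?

3

add x: [x] len 1
add l: [x, l] len 2
add k: [x, l, k] len 3
add k (repeat k, move left end past it): [k] len 1
add a: [k, a] len 2
add k (repeat k, move left end past it): [a, k] len 2
add l: [a, k, l] len 3
add l (repeat l, move left end past it): [l] len 1
add i: [l, i] len 2
add i (repeat i, move left end past it): [i] len 1
add a: [i, a] len 2
add k: [i, a, k] len 3
Longest all-distinct length: 3.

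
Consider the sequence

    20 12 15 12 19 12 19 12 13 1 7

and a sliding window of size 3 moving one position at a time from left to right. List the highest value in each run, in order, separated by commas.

20, 15, 19, 19, 19, 19, 19, 13, 13

Sliding a size-3 window across the 11 values:
(20, 12, 15) → max 20
(12, 15, 12) → max 15
(15, 12, 19) → max 19
(12, 19, 12) → max 19
(19, 12, 19) → max 19
(12, 19, 12) → max 19
(19, 12, 13) → max 19
(12, 13, 1) → max 13
(13, 1, 7) → max 13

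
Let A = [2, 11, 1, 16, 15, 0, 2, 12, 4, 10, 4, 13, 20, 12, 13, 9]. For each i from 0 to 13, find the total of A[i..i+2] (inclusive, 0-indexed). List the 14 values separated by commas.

[2, 11, 1] → sum 14
[11, 1, 16] → sum 28
[1, 16, 15] → sum 32
[16, 15, 0] → sum 31
[15, 0, 2] → sum 17
[0, 2, 12] → sum 14
[2, 12, 4] → sum 18
[12, 4, 10] → sum 26
[4, 10, 4] → sum 18
[10, 4, 13] → sum 27
[4, 13, 20] → sum 37
[13, 20, 12] → sum 45
[20, 12, 13] → sum 45
[12, 13, 9] → sum 34

14, 28, 32, 31, 17, 14, 18, 26, 18, 27, 37, 45, 45, 34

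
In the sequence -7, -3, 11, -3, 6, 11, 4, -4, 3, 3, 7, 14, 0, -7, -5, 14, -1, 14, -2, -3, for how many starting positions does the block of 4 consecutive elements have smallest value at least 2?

-7 -3 11 -3 → min -7
-3 11 -3 6 → min -3
11 -3 6 11 → min -3
-3 6 11 4 → min -3
6 11 4 -4 → min -4
11 4 -4 3 → min -4
4 -4 3 3 → min -4
-4 3 3 7 → min -4
3 3 7 14 → min 3  ≥ 2 ✓
3 7 14 0 → min 0
7 14 0 -7 → min -7
14 0 -7 -5 → min -7
0 -7 -5 14 → min -7
-7 -5 14 -1 → min -7
-5 14 -1 14 → min -5
14 -1 14 -2 → min -2
-1 14 -2 -3 → min -3
1 window satisfy the condition.

1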